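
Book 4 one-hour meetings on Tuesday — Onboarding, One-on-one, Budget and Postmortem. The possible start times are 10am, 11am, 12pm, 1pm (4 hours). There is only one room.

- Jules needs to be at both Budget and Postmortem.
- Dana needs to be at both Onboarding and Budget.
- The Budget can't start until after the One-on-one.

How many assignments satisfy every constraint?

12

Splitting on Onboarding: it can be 10am (3), 11am (3), 12pm (3), 1pm (3). Listing each branch's schedules as (One-on-one, Budget, Postmortem):
Onboarding=10am: (11am,12pm,1pm) (11am,1pm,12pm) (12pm,1pm,11am) — 3.
Onboarding=11am: (10am,12pm,1pm) (10am,1pm,12pm) (12pm,1pm,10am) — 3.
Onboarding=12pm: (10am,11am,1pm) (10am,1pm,11am) (11am,1pm,10am) — 3.
Onboarding=1pm: (10am,11am,12pm) (10am,12pm,11am) (11am,12pm,10am) — 3.
Summing: 3 + 3 + 3 + 3 = 12.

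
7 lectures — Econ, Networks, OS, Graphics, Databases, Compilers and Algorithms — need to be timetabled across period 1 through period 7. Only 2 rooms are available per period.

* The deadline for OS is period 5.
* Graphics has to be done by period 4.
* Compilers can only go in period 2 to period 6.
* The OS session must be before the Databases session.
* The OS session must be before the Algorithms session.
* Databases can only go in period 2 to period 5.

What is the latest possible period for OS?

OS's own window allows nothing later than period 5; downstream work caps OS at period 4.
OS at period 4 is achievable: Graphics in period 1; Algorithms in period 5; OS in period 4; Compilers in period 2; Econ in period 1; Databases in period 5; Networks in period 2.

period 4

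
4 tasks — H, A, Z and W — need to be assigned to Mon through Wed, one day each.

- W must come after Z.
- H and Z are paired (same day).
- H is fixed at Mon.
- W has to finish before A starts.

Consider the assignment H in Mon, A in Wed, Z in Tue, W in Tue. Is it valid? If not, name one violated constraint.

No — it violates: H and Z are paired (same day)

W must come after Z — violated.
W has to finish before A starts — holds.
H and Z are paired (same day) — violated.
H is fixed at Mon — holds.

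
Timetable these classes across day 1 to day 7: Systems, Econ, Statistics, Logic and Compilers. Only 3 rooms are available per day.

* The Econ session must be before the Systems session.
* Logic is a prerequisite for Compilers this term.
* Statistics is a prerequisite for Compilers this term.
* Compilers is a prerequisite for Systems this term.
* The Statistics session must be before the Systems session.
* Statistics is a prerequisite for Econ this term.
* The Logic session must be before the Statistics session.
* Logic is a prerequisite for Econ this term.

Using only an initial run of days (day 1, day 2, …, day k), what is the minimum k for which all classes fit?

4 days

The precedence chain requires at least 4 distinct days.
With at most 3 per day and 5 classes, at least 2 days are needed.
4 works (last occupied day: day 4): for example Logic=day 1, Econ=day 3, Statistics=day 2, Systems=day 4, Compilers=day 3.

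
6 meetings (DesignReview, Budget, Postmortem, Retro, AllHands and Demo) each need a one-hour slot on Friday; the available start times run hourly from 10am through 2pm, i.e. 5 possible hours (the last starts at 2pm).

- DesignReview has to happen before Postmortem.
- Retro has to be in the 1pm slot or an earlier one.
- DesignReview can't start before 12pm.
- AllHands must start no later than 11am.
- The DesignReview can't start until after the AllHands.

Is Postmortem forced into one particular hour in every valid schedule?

No

Postmortem can be 1pm (e.g. Postmortem -> 1pm, DesignReview -> 12pm, AllHands -> 10am, Demo -> 10am, Budget -> 10am, Retro -> 10am) or 2pm (e.g. Retro -> 10am; Demo -> 10am; Postmortem -> 2pm; Budget -> 10am; DesignReview -> 12pm; AllHands -> 10am).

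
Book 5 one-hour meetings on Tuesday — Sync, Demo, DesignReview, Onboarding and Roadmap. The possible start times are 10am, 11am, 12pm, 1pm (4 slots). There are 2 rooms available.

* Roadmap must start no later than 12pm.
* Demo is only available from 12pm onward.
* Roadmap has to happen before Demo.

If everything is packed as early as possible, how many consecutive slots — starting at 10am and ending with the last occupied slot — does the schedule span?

3

The precedence chain requires at least 2 distinct slots.
With at most 2 per slot and 5 meetings, at least 3 slots are needed.
Demo can't be placed before 12pm — that is slot 3 counting from 10am — so the schedule must run through at least 3 slots.
3 works (last occupied slot: 12pm): for example Onboarding -> 11am; Roadmap -> 10am; Sync -> 10am; Demo -> 12pm; DesignReview -> 11am.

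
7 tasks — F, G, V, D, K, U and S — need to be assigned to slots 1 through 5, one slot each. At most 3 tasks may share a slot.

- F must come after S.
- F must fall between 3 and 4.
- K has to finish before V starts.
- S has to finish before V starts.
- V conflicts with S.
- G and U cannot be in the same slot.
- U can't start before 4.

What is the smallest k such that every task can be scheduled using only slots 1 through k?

4

The precedence chain requires at least 2 distinct slots.
With at most 3 per slot and 7 tasks, at least 3 slots are needed.
U can't be placed before 4, so the schedule must run through at least slot 4.
4 works (last occupied slot: 4): for example V -> 2; K -> 1; U -> 4; S -> 1; G -> 1; D -> 2; F -> 3.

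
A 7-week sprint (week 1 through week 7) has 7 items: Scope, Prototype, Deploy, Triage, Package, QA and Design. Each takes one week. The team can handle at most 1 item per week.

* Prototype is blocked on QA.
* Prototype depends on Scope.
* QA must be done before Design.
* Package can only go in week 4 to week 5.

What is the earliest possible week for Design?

Precedence pushes Design to at least week 2.
Design at week 2 is achievable: QA=week 1; Prototype=week 5; Design=week 2; Triage=week 7; Deploy=week 6; Package=week 4; Scope=week 3.

week 2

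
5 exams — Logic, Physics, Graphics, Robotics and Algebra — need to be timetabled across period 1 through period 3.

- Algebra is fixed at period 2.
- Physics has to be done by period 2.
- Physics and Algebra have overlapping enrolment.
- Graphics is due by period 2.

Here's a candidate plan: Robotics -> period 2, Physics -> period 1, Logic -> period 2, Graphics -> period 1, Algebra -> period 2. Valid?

Yes

Graphics is due by period 2 — holds.
Physics and Algebra have overlapping enrolment — holds.
Algebra is fixed at period 2 — holds.
Physics has to be done by period 2 — holds.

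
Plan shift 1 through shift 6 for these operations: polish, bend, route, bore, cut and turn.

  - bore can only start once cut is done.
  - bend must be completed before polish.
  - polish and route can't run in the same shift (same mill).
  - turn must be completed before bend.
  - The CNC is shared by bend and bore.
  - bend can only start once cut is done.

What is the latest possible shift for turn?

Downstream work caps turn at shift 4.
turn at shift 4 is achievable: bore in shift 2, bend in shift 5, route in shift 1, turn in shift 4, cut in shift 1, polish in shift 6.

shift 4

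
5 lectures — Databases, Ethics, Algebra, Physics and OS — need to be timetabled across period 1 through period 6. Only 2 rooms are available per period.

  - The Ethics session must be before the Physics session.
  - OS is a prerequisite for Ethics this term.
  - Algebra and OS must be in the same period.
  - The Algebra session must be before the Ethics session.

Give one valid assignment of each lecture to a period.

OS=period 1, Databases=period 2, Physics=period 3, Algebra=period 1, Ethics=period 2

Checking: OS(period 1) before Ethics(period 2); Ethics(period 2) before Physics(period 3); Algebra(period 1) before Ethics(period 2); Algebra = OS = period 1; max 2 per period (cap 2).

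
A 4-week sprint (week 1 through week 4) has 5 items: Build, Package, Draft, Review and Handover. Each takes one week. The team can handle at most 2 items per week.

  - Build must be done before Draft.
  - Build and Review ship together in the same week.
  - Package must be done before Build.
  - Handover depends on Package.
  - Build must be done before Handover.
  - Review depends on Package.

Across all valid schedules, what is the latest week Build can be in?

week 3

Precedence pushes Build to at least week 2; downstream work caps Build at week 3.
Build at week 3 is achievable: Draft -> week 4, Handover -> week 4, Package -> week 1, Build -> week 3, Review -> week 3.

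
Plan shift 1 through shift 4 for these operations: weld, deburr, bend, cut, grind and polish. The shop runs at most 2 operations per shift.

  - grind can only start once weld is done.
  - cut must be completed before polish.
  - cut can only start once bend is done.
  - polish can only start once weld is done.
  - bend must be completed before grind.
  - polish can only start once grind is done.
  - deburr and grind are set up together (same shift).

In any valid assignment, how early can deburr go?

shift 2

Deburr must be in the same shift as grind, which can't be before shift 2, so deburr is at least shift 2; deburr must be in the same shift as grind, which can't be after shift 3, so deburr is at most shift 3.
deburr at shift 2 is achievable: bend=shift 1; weld=shift 1; polish=shift 4; cut=shift 3; grind=shift 2; deburr=shift 2.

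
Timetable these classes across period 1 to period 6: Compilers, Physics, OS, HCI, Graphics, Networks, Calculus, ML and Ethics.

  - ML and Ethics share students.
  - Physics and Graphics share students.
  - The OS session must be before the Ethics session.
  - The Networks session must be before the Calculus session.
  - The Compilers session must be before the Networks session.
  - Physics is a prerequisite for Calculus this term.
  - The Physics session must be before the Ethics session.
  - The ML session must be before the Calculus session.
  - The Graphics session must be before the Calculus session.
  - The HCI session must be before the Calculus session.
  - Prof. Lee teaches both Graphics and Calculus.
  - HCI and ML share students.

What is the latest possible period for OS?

Downstream work caps OS at period 5.
OS at period 5 is achievable: HCI=period 1; ML=period 2; Networks=period 2; Ethics=period 6; Compilers=period 1; Graphics=period 2; OS=period 5; Physics=period 1; Calculus=period 3.

period 5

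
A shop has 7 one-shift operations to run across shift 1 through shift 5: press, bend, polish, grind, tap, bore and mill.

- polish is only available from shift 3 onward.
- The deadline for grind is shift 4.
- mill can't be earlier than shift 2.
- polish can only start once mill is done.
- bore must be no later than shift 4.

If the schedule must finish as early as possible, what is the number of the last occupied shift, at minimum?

The precedence chain requires at least 2 distinct shifts.
polish can't be placed before shift 3, so the schedule must run through at least shift 3.
3 works (last occupied shift: shift 3): for example mill=shift 2, grind=shift 1, tap=shift 1, bend=shift 1, bore=shift 1, press=shift 1, polish=shift 3.

shift 3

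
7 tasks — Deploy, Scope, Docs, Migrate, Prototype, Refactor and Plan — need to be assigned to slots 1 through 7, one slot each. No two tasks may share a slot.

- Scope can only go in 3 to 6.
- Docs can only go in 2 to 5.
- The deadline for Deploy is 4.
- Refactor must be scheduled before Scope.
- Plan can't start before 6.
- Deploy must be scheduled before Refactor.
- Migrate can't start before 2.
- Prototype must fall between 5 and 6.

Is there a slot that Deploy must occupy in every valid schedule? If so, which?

1

Deploy's own window allows nothing later than 4.
So Deploy is pinned to 1.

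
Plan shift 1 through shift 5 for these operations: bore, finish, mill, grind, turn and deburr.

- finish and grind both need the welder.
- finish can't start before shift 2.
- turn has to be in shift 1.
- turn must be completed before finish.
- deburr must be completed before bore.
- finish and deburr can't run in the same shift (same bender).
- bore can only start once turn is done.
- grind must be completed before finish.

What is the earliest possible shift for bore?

shift 2

Precedence pushes bore to at least shift 2.
bore at shift 2 is achievable: deburr=shift 1, bore=shift 2, turn=shift 1, mill=shift 1, grind=shift 1, finish=shift 2.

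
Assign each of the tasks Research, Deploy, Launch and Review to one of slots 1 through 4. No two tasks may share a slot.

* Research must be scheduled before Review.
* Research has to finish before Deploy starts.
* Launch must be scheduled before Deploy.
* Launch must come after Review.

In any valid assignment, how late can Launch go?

Precedence pushes Launch to at least 3; downstream work caps Launch at 3.
Launch at 3 is achievable: Review in 2, Deploy in 4, Launch in 3, Research in 1.

3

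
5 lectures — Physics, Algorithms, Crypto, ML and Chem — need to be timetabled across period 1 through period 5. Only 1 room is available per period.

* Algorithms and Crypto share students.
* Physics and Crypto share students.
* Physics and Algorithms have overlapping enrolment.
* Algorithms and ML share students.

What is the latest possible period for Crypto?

period 5

Crypto at period 5 is achievable: Physics in period 1, Crypto in period 5, Chem in period 4, ML in period 3, Algorithms in period 2.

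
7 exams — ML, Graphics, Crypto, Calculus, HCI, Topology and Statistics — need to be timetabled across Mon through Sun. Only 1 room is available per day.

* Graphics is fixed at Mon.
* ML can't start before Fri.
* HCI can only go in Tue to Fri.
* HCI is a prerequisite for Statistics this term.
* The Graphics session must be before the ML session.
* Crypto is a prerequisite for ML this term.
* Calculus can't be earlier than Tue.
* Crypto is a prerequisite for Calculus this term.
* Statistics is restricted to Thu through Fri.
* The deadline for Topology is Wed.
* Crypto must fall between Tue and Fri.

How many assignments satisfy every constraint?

12

Splitting on ML: it can be Sat (6), Sun (6). Listing each branch's schedules as (Graphics, Crypto, Calculus, HCI, Topology, Statistics):
ML=Sat: (Mon,Tue,Sun,Thu,Wed,Fri) (Mon,Wed,Sun,Thu,Tue,Fri) (Mon,Thu,Sun,Tue,Wed,Fri) (Mon,Thu,Sun,Wed,Tue,Fri) (Mon,Fri,Sun,Tue,Wed,Thu) (Mon,Fri,Sun,Wed,Tue,Thu) — 6.
ML=Sun: (Mon,Tue,Sat,Thu,Wed,Fri) (Mon,Wed,Sat,Thu,Tue,Fri) (Mon,Thu,Sat,Tue,Wed,Fri) (Mon,Thu,Sat,Wed,Tue,Fri) (Mon,Fri,Sat,Tue,Wed,Thu) (Mon,Fri,Sat,Wed,Tue,Thu) — 6.
Summing: 6 + 6 = 12.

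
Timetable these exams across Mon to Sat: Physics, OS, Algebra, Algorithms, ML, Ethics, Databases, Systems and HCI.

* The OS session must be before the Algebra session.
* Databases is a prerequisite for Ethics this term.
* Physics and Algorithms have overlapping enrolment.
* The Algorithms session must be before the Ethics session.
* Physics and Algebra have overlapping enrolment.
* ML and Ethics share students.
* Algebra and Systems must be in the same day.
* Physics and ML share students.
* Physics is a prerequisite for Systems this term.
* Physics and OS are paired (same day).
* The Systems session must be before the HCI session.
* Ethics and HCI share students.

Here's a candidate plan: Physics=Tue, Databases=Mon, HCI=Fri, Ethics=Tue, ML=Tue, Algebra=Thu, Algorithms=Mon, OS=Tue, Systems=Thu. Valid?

No — it violates: Physics and ML share students

The Algorithms session must be before the Ethics session — holds.
The Systems session must be before the HCI session — holds.
Physics and Algorithms have overlapping enrolment — holds.
Algebra and Systems must be in the same day — holds.
Physics and ML share students — violated.
Physics is a prerequisite for Systems this term — holds.
Ethics and HCI share students — holds.
Physics and Algebra have overlapping enrolment — holds.
The OS session must be before the Algebra session — holds.
Physics and OS are paired (same day) — holds.
Databases is a prerequisite for Ethics this term — holds.
ML and Ethics share students — violated.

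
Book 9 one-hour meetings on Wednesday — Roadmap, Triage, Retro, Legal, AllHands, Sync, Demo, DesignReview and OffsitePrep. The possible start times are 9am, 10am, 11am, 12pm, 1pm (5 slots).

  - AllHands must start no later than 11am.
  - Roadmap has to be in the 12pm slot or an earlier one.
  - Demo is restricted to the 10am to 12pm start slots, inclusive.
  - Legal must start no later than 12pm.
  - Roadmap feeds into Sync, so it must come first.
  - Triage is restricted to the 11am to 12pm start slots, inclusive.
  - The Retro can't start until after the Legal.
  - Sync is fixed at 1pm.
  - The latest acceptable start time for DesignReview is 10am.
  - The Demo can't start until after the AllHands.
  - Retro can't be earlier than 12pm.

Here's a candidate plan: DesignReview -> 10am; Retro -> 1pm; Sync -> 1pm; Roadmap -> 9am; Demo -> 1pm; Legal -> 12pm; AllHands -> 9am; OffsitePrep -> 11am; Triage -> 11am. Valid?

No — it violates: Demo is restricted to the 10am to 12pm start slots, inclusive

Roadmap feeds into Sync, so it must come first — holds.
Roadmap has to be in the 12pm slot or an earlier one — holds.
Retro can't be earlier than 12pm — holds.
Triage is restricted to the 11am to 12pm start slots, inclusive — holds.
The Demo can't start until after the AllHands — holds.
Legal must start no later than 12pm — holds.
Demo is restricted to the 10am to 12pm start slots, inclusive — violated.
AllHands must start no later than 11am — holds.
The latest acceptable start time for DesignReview is 10am — holds.
The Retro can't start until after the Legal — holds.
Sync is fixed at 1pm — holds.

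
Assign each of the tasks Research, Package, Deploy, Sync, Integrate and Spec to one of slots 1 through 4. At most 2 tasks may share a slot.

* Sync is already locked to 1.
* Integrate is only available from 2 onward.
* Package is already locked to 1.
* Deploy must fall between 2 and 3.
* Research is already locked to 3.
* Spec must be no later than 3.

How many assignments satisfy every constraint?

Splitting on Deploy: it can be 2 (4), 3 (2). Listing each branch's schedules as (Research, Package, Sync, Integrate, Spec):
Deploy=2: (3,1,1,2,3) (3,1,1,3,2) (3,1,1,4,2) (3,1,1,4,3) — 4.
Deploy=3: (3,1,1,2,2) (3,1,1,4,2) — 2.
Summing: 4 + 2 = 6.

6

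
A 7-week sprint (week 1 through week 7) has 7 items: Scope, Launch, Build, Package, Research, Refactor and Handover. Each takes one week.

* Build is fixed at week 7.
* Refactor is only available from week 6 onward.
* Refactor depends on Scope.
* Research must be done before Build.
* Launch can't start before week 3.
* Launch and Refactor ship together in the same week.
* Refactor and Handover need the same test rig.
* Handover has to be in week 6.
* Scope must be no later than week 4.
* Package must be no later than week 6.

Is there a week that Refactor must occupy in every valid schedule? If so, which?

week 7

Refactor's window is week 6–week 7.
Handover is fixed at week 6, and Refactor can't share a week with Handover.
So Refactor must be week 7.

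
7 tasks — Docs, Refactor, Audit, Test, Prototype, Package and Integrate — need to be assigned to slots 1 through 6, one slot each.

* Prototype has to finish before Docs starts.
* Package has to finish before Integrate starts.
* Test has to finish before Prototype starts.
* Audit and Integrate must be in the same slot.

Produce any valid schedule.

Integrate -> 2; Refactor -> 1; Package -> 1; Test -> 1; Audit -> 2; Prototype -> 2; Docs -> 3

Checking: Test(1) before Prototype(2); Prototype(2) before Docs(3); Package(1) before Integrate(2); Audit = Integrate = 2.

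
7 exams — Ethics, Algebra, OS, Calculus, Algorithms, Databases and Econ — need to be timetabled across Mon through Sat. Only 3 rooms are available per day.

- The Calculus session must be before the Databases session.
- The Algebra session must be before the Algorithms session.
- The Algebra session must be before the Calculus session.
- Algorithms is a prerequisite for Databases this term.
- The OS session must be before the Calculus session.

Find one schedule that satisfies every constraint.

Algorithms=Tue, Calculus=Tue, Ethics=Mon, Databases=Wed, Econ=Tue, OS=Mon, Algebra=Mon

Checking: OS(Mon) before Calculus(Tue); Calculus(Tue) before Databases(Wed); Algebra(Mon) before Calculus(Tue); Algebra(Mon) before Algorithms(Tue); Algorithms(Tue) before Databases(Wed); max 3 per day (cap 3).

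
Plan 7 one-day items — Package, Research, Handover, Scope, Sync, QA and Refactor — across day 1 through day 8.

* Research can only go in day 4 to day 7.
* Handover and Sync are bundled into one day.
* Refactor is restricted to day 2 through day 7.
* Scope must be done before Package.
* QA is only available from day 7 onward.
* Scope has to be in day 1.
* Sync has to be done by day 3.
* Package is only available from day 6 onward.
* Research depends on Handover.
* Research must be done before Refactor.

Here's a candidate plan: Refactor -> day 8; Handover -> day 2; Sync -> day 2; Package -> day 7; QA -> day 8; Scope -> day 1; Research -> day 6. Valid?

Invalid. Refactor is restricted to day 2 through day 7.

Refactor is restricted to day 2 through day 7 — violated.
Research must be done before Refactor — holds.
Research can only go in day 4 to day 7 — holds.
QA is only available from day 7 onward — holds.
Research depends on Handover — holds.
Handover and Sync are bundled into one day — holds.
Scope has to be in day 1 — holds.
Package is only available from day 6 onward — holds.
Sync has to be done by day 3 — holds.
Scope must be done before Package — holds.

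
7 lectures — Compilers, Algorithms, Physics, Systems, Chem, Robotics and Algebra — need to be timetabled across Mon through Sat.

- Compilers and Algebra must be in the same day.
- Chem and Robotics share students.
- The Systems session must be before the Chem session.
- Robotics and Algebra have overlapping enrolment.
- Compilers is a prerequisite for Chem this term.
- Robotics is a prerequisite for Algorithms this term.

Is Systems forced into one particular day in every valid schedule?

No

Systems can be Mon (e.g. Robotics=Wed, Algorithms=Thu, Chem=Tue, Physics=Mon, Systems=Mon, Algebra=Mon, Compilers=Mon) or Tue (e.g. Algorithms=Wed; Systems=Tue; Robotics=Tue; Physics=Mon; Chem=Wed; Compilers=Mon; Algebra=Mon).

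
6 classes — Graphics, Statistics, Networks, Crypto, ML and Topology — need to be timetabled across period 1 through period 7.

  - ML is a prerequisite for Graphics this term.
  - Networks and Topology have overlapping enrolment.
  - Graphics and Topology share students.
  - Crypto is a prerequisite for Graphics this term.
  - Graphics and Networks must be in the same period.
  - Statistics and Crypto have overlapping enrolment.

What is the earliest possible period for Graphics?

Precedence pushes Graphics to at least period 2.
Graphics at period 2 is achievable: Crypto=period 1, Statistics=period 2, Networks=period 2, Graphics=period 2, Topology=period 1, ML=period 1.

period 2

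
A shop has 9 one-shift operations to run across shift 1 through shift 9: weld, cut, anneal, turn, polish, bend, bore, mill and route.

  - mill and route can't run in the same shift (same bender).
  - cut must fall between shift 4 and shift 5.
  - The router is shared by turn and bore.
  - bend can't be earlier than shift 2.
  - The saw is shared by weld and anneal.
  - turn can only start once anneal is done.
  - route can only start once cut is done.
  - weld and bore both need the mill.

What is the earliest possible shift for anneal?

shift 1

Downstream work caps anneal at shift 8.
anneal at shift 1 is achievable: cut -> shift 4; anneal -> shift 1; bore -> shift 1; route -> shift 5; weld -> shift 2; turn -> shift 2; polish -> shift 1; bend -> shift 2; mill -> shift 1.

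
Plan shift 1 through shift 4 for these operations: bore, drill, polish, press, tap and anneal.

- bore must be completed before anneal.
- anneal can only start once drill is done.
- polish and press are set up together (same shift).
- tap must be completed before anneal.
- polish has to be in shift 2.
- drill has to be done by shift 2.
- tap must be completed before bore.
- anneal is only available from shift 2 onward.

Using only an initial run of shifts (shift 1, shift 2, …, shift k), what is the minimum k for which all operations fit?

The precedence chain requires at least 3 distinct shifts.
3 works (last occupied shift: shift 3): for example tap in shift 1; drill in shift 1; anneal in shift 3; polish in shift 2; press in shift 2; bore in shift 2.

3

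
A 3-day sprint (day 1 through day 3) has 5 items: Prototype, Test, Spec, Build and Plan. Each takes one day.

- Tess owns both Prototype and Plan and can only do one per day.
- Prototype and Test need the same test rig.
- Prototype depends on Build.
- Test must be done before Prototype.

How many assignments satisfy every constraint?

30

Splitting on Prototype: it can be day 2 (6), day 3 (24). Listing each branch's schedules as (Test, Spec, Build, Plan) by day number:
Prototype=day 2: (1,1,1,1) (1,1,1,3) (1,2,1,1) (1,2,1,3) (1,3,1,1) (1,3,1,3) — 6.
Prototype=day 3: (1,1,1,1) (1,1,1,2) (1,1,2,1) (1,1,2,2) (1,2,1,1) (1,2,1,2) (1,2,2,1) (1,2,2,2) (1,3,1,1) (1,3,1,2) (1,3,2,1) (1,3,2,2) (2,1,1,1) (2,1,1,2) (2,1,2,1) (2,1,2,2) (2,2,1,1) (2,2,1,2) (2,2,2,1) (2,2,2,2) (2,3,1,1) (2,3,1,2) (2,3,2,1) (2,3,2,2) — 24.
Summing: 6 + 24 = 30.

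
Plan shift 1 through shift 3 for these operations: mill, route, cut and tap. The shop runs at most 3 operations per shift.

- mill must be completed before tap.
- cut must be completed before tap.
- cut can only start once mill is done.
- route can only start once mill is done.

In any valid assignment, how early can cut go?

shift 2

Precedence pushes cut to at least shift 2; downstream work caps cut at shift 2.
cut at shift 2 is achievable: route -> shift 2, cut -> shift 2, mill -> shift 1, tap -> shift 3.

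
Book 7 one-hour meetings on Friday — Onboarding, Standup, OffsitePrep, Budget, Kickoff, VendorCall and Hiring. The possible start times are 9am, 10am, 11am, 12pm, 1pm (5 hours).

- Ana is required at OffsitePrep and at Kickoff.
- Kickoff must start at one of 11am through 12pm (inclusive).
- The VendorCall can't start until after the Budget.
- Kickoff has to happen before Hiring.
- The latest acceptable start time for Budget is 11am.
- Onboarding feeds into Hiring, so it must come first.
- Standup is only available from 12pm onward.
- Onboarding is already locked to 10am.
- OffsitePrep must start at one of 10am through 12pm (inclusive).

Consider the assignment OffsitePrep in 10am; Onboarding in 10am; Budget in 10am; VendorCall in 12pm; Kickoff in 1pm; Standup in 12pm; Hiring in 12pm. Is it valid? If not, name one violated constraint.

No. Kickoff has to happen before Hiring is not satisfied.

Kickoff must start at one of 11am through 12pm (inclusive) — violated.
Standup is only available from 12pm onward — holds.
Onboarding feeds into Hiring, so it must come first — holds.
Kickoff has to happen before Hiring — violated.
The latest acceptable start time for Budget is 11am — holds.
Onboarding is already locked to 10am — holds.
The VendorCall can't start until after the Budget — holds.
OffsitePrep must start at one of 10am through 12pm (inclusive) — holds.
Ana is required at OffsitePrep and at Kickoff — holds.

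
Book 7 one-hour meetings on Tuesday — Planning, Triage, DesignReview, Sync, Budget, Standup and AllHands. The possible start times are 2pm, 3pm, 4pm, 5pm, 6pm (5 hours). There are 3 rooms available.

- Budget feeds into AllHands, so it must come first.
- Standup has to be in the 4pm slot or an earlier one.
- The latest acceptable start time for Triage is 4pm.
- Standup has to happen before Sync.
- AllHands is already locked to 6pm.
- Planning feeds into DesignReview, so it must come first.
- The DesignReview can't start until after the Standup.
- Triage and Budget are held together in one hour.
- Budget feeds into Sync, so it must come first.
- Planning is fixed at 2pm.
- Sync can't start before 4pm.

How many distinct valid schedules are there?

Splitting on Triage: it can be 2pm (13), 3pm (25), 4pm (18). Listing each branch's schedules as (Planning, DesignReview, Sync, Budget, Standup, AllHands):
Triage=2pm: (2pm,4pm,4pm,2pm,3pm,6pm) (2pm,4pm,5pm,2pm,3pm,6pm) (2pm,4pm,6pm,2pm,3pm,6pm) (2pm,5pm,4pm,2pm,3pm,6pm) (2pm,5pm,5pm,2pm,3pm,6pm) (2pm,5pm,5pm,2pm,4pm,6pm) (2pm,5pm,6pm,2pm,3pm,6pm) (2pm,5pm,6pm,2pm,4pm,6pm) (2pm,6pm,4pm,2pm,3pm,6pm) (2pm,6pm,5pm,2pm,3pm,6pm) (2pm,6pm,5pm,2pm,4pm,6pm) (2pm,6pm,6pm,2pm,3pm,6pm) (2pm,6pm,6pm,2pm,4pm,6pm) — 13.
Triage=3pm: (2pm,3pm,4pm,3pm,2pm,6pm) (2pm,3pm,5pm,3pm,2pm,6pm) (2pm,3pm,6pm,3pm,2pm,6pm) (2pm,4pm,4pm,3pm,2pm,6pm) (2pm,4pm,4pm,3pm,3pm,6pm) (2pm,4pm,5pm,3pm,2pm,6pm) (2pm,4pm,5pm,3pm,3pm,6pm) (2pm,4pm,6pm,3pm,2pm,6pm) (2pm,4pm,6pm,3pm,3pm,6pm) (2pm,5pm,4pm,3pm,2pm,6pm) (2pm,5pm,4pm,3pm,3pm,6pm) (2pm,5pm,5pm,3pm,2pm,6pm) (2pm,5pm,5pm,3pm,3pm,6pm) (2pm,5pm,5pm,3pm,4pm,6pm) (2pm,5pm,6pm,3pm,2pm,6pm) (2pm,5pm,6pm,3pm,3pm,6pm) (2pm,5pm,6pm,3pm,4pm,6pm) (2pm,6pm,4pm,3pm,2pm,6pm) (2pm,6pm,4pm,3pm,3pm,6pm) (2pm,6pm,5pm,3pm,2pm,6pm) (2pm,6pm,5pm,3pm,3pm,6pm) (2pm,6pm,5pm,3pm,4pm,6pm) (2pm,6pm,6pm,3pm,2pm,6pm) (2pm,6pm,6pm,3pm,3pm,6pm) (2pm,6pm,6pm,3pm,4pm,6pm) — 25.
Triage=4pm: (2pm,3pm,5pm,4pm,2pm,6pm) (2pm,3pm,6pm,4pm,2pm,6pm) (2pm,4pm,5pm,4pm,2pm,6pm) (2pm,4pm,5pm,4pm,3pm,6pm) (2pm,4pm,6pm,4pm,2pm,6pm) (2pm,4pm,6pm,4pm,3pm,6pm) (2pm,5pm,5pm,4pm,2pm,6pm) (2pm,5pm,5pm,4pm,3pm,6pm) (2pm,5pm,5pm,4pm,4pm,6pm) (2pm,5pm,6pm,4pm,2pm,6pm) (2pm,5pm,6pm,4pm,3pm,6pm) (2pm,5pm,6pm,4pm,4pm,6pm) (2pm,6pm,5pm,4pm,2pm,6pm) (2pm,6pm,5pm,4pm,3pm,6pm) (2pm,6pm,5pm,4pm,4pm,6pm) (2pm,6pm,6pm,4pm,2pm,6pm) (2pm,6pm,6pm,4pm,3pm,6pm) (2pm,6pm,6pm,4pm,4pm,6pm) — 18.
Summing: 13 + 25 + 18 = 56.

56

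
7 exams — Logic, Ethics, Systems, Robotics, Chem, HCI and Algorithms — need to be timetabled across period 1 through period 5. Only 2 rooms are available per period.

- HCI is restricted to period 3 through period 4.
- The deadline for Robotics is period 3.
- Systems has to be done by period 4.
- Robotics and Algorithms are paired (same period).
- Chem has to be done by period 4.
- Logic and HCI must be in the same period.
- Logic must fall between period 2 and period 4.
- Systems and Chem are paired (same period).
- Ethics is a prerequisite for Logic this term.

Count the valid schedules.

Splitting on Logic: it can be period 3 (2), period 4 (6). Listing each branch's schedules as (Ethics, Systems, Robotics, Chem, HCI, Algorithms) by period number:
Logic=period 3: (1,4,2,4,3,2) (2,4,1,4,3,1) — 2.
Logic=period 4: (1,2,3,2,4,3) (1,3,2,3,4,2) (2,1,3,1,4,3) (2,3,1,3,4,1) (3,1,2,1,4,2) (3,2,1,2,4,1) — 6.
Summing: 2 + 6 = 8.

8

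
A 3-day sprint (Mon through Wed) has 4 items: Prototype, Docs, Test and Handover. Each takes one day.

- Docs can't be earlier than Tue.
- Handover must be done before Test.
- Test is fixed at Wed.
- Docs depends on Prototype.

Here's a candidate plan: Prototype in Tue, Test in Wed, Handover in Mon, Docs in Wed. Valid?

Yes

Handover must be done before Test — holds.
Docs depends on Prototype — holds.
Docs can't be earlier than Tue — holds.
Test is fixed at Wed — holds.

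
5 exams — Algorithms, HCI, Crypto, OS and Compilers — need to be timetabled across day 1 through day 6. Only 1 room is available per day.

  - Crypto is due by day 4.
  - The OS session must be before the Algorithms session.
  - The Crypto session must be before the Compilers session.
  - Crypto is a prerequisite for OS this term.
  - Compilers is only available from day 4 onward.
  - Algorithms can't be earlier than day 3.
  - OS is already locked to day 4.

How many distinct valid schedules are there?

Splitting on Algorithms: it can be day 5 (6), day 6 (6). Listing each branch's schedules as (HCI, Crypto, OS, Compilers) by day number:
Algorithms=day 5: (1,2,4,6) (1,3,4,6) (2,1,4,6) (2,3,4,6) (3,1,4,6) (3,2,4,6) — 6.
Algorithms=day 6: (1,2,4,5) (1,3,4,5) (2,1,4,5) (2,3,4,5) (3,1,4,5) (3,2,4,5) — 6.
Summing: 6 + 6 = 12.

12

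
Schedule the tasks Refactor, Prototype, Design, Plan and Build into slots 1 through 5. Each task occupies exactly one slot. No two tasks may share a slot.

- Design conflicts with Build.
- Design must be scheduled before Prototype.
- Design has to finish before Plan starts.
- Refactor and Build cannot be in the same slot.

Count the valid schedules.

Splitting on Refactor: it can be 1 (8), 2 (8), 3 (8), 4 (8), 5 (8). Listing each branch's schedules as (Prototype, Design, Plan, Build):
Refactor=1: (3,2,4,5) (3,2,5,4) (4,2,3,5) (4,2,5,3) (4,3,5,2) (5,2,3,4) (5,2,4,3) (5,3,4,2) — 8.
Refactor=2: (3,1,4,5) (3,1,5,4) (4,1,3,5) (4,1,5,3) (4,3,5,1) (5,1,3,4) (5,1,4,3) (5,3,4,1) — 8.
Refactor=3: (2,1,4,5) (2,1,5,4) (4,1,2,5) (4,1,5,2) (4,2,5,1) (5,1,2,4) (5,1,4,2) (5,2,4,1) — 8.
Refactor=4: (2,1,3,5) (2,1,5,3) (3,1,2,5) (3,1,5,2) (3,2,5,1) (5,1,2,3) (5,1,3,2) (5,2,3,1) — 8.
Refactor=5: (2,1,3,4) (2,1,4,3) (3,1,2,4) (3,1,4,2) (3,2,4,1) (4,1,2,3) (4,1,3,2) (4,2,3,1) — 8.
Summing: 8 + 8 + 8 + 8 + 8 = 40.

40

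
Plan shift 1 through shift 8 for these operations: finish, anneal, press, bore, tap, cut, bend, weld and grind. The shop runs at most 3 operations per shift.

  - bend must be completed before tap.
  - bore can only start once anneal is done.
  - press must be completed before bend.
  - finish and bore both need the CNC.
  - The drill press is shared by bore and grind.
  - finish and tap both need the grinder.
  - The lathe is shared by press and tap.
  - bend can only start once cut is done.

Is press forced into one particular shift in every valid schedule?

press can be shift 1 (e.g. tap in shift 3, cut in shift 1, anneal in shift 1, finish in shift 4, weld in shift 2, bend in shift 2, bore in shift 2, press in shift 1, grind in shift 3) or shift 2 (e.g. anneal -> shift 1, weld -> shift 2, cut -> shift 1, bore -> shift 2, tap -> shift 4, grind -> shift 3, bend -> shift 3, press -> shift 2, finish -> shift 1).

No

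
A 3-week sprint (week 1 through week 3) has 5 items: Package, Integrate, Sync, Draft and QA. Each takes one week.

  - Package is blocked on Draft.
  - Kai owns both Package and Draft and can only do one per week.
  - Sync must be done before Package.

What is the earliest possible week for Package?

week 2

Precedence pushes Package to at least week 2.
Package at week 2 is achievable: QA=week 1; Sync=week 1; Package=week 2; Integrate=week 1; Draft=week 1.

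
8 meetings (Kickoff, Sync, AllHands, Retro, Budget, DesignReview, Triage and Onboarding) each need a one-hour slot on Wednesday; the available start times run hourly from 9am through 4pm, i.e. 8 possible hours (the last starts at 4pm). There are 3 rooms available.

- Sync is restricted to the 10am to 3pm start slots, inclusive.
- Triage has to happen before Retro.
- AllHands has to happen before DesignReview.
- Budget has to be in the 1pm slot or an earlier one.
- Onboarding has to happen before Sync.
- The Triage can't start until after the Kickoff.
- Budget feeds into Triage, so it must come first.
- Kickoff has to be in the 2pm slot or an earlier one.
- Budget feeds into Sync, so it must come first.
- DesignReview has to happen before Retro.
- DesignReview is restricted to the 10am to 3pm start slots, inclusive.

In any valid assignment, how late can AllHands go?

2pm

Downstream work caps AllHands at 2pm.
AllHands at 2pm is achievable: Triage=10am, Sync=10am, Budget=9am, Kickoff=9am, Retro=4pm, AllHands=2pm, Onboarding=9am, DesignReview=3pm.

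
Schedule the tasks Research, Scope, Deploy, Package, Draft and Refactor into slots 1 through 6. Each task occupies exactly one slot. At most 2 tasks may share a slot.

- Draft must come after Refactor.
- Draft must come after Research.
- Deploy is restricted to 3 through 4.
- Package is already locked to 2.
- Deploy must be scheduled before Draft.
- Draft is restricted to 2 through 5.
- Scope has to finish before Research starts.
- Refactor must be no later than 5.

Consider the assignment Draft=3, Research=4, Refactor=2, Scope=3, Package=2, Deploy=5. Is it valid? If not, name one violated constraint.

No. Deploy must be scheduled before Draft is not satisfied.

Draft is restricted to 2 through 5 — holds.
Refactor must be no later than 5 — holds.
Package is already locked to 2 — holds.
Draft must come after Refactor — holds.
Scope has to finish before Research starts — holds.
Draft must come after Research — violated.
Deploy is restricted to 3 through 4 — violated.
Deploy must be scheduled before Draft — violated.
At most 2 tasks may share a slot — holds.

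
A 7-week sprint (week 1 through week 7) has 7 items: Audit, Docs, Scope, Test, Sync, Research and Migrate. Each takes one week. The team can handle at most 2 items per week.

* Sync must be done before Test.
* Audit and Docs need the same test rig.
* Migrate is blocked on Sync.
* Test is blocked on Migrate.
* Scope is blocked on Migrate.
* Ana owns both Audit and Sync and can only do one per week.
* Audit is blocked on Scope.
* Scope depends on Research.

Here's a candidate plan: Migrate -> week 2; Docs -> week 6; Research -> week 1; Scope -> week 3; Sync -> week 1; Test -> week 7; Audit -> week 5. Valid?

Yes

Sync must be done before Test — holds.
The team can handle at most 2 items per week — holds.
Ana owns both Audit and Sync and can only do one per week — holds.
Audit and Docs need the same test rig — holds.
Scope is blocked on Migrate — holds.
Audit is blocked on Scope — holds.
Scope depends on Research — holds.
Test is blocked on Migrate — holds.
Migrate is blocked on Sync — holds.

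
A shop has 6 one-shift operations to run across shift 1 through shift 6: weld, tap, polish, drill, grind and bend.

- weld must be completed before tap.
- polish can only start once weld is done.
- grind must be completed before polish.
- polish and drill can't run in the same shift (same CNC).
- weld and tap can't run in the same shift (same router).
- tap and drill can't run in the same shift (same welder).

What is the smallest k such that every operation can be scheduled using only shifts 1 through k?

2 shifts

The precedence chain requires at least 2 distinct shifts.
2 works (last occupied shift: shift 2): for example weld=shift 1, polish=shift 2, grind=shift 1, bend=shift 1, drill=shift 1, tap=shift 2.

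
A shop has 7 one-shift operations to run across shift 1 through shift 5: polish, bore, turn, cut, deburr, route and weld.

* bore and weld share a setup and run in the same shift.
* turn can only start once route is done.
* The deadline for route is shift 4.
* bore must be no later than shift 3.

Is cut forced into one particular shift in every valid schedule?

cut can be shift 1 (e.g. deburr=shift 1, polish=shift 1, cut=shift 1, bore=shift 1, route=shift 1, weld=shift 1, turn=shift 2) or shift 2 (e.g. weld -> shift 1, deburr -> shift 1, route -> shift 1, bore -> shift 1, turn -> shift 2, polish -> shift 1, cut -> shift 2).

No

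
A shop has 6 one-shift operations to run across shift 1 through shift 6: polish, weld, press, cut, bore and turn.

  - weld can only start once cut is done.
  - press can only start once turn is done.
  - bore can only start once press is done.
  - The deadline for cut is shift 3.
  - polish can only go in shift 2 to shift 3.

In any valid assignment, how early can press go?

shift 2

Precedence pushes press to at least shift 2; downstream work caps press at shift 5.
press at shift 2 is achievable: cut -> shift 1; bore -> shift 3; turn -> shift 1; weld -> shift 2; press -> shift 2; polish -> shift 2.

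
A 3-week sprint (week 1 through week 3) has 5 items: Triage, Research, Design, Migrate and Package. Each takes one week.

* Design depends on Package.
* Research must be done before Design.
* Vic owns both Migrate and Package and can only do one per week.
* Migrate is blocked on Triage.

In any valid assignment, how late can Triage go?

Downstream work caps Triage at week 2.
Triage at week 2 is achievable: Triage=week 2, Design=week 2, Migrate=week 3, Research=week 1, Package=week 1.

week 2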